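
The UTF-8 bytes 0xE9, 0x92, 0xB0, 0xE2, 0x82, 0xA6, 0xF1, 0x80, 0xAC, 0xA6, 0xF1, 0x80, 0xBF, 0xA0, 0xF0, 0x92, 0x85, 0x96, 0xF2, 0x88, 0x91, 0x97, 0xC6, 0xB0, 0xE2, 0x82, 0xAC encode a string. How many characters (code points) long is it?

8

Byte at offset 0: 0xE9 = 11101001 → 3-byte char (#1). Advance 3.
Byte at offset 3: 0xE2 = 11100010 → 3-byte char (#2). Advance 3.
Byte at offset 6: 0xF1 = 11110001 → 4-byte char (#3). Advance 4.
Byte at offset 10: 0xF1 = 11110001 → 4-byte char (#4). Advance 4.
Byte at offset 14: 0xF0 = 11110000 → 4-byte char (#5). Advance 4.
Byte at offset 18: 0xF2 = 11110010 → 4-byte char (#6). Advance 4.
Byte at offset 22: 0xC6 = 11000110 → 2-byte char (#7). Advance 2.
Byte at offset 24: 0xE2 = 11100010 → 3-byte char (#8). Advance 3.
Reached end at offset 27 after 8 code points.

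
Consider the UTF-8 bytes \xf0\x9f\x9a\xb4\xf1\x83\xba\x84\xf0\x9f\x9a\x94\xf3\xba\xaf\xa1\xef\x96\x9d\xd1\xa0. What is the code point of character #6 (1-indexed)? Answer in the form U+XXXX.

Offset 0: leading byte 0xF0 = 11110000 → 4-byte char #1 = F0 9F 9A B4.
Offset 4: leading byte 0xF1 = 11110001 → 4-byte char #2 = F1 83 BA 84.
Offset 8: leading byte 0xF0 = 11110000 → 4-byte char #3 = F0 9F 9A 94.
Offset 12: leading byte 0xF3 = 11110011 → 4-byte char #4 = F3 BA AF A1.
Offset 16: leading byte 0xEF = 11101111 → 3-byte char #5 = EF 96 9D.
Offset 19: leading byte 0xD1 = 11010001 → 2-byte char #6 = D1 A0.
Leading byte 0xD1 = 11010001 matches 110xxxxx → 2-byte sequence.
Byte 1: 0xD1 = 11010001, payload 10001 (5 bits).
Byte 2: 0xA0 = 10100000 (10xxxxxx ✓), payload 100000.
Concatenate: 10001100000 = 0x460 (11 bits → U+0460).

U+0460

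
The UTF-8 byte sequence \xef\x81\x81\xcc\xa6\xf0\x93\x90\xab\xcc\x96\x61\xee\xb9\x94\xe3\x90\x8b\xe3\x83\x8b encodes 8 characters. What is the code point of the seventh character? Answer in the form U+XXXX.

Offset 0: leading byte 0xEF = 11101111 → 3-byte char #1 = EF 81 81.
Offset 3: leading byte 0xCC = 11001100 → 2-byte char #2 = CC A6.
Offset 5: leading byte 0xF0 = 11110000 → 4-byte char #3 = F0 93 90 AB.
Offset 9: leading byte 0xCC = 11001100 → 2-byte char #4 = CC 96.
Offset 11: leading byte 0x61 = 01100001 → 1-byte char #5 = 61.
Offset 12: leading byte 0xEE = 11101110 → 3-byte char #6 = EE B9 94.
Offset 15: leading byte 0xE3 = 11100011 → 3-byte char #7 = E3 90 8B.
Leading byte 0xE3 = 11100011 matches 1110xxxx → 3-byte sequence.
Byte 1: 0xE3 = 11100011, payload 0011 (4 bits).
Byte 2: 0x90 = 10010000 (10xxxxxx ✓), payload 010000.
Byte 3: 0x8B = 10001011 (10xxxxxx ✓), payload 001011.
Concatenate: 0011010000001011 = 0x340B (16 bits → U+340B).

U+340B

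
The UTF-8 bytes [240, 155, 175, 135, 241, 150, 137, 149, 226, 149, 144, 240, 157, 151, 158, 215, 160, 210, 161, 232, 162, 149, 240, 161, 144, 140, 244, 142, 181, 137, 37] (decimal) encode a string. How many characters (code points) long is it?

10

Byte at offset 0: 0xF0 = 11110000 → 4-byte char (#1). Advance 4.
Byte at offset 4: 0xF1 = 11110001 → 4-byte char (#2). Advance 4.
Byte at offset 8: 0xE2 = 11100010 → 3-byte char (#3). Advance 3.
Byte at offset 11: 0xF0 = 11110000 → 4-byte char (#4). Advance 4.
Byte at offset 15: 0xD7 = 11010111 → 2-byte char (#5). Advance 2.
Byte at offset 17: 0xD2 = 11010010 → 2-byte char (#6). Advance 2.
Byte at offset 19: 0xE8 = 11101000 → 3-byte char (#7). Advance 3.
Byte at offset 22: 0xF0 = 11110000 → 4-byte char (#8). Advance 4.
Byte at offset 26: 0xF4 = 11110100 → 4-byte char (#9). Advance 4.
Byte at offset 30: 0x25 = 00100101 → 1-byte char (#10). Advance 1.
Reached end at offset 31 after 10 code points.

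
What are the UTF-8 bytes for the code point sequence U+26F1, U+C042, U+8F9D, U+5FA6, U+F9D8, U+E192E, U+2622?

U+26F1: 3-byte form → E2 9B B1.
U+C042: 3-byte form → EC 81 82.
U+8F9D: 3-byte form → E8 BE 9D.
U+5FA6: 3-byte form → E5 BE A6.
U+F9D8: 3-byte form → EF A7 98.
U+E192E: 4-byte form → F3 A1 A4 AE.
U+2622: 3-byte form → E2 98 A2.
Concatenated (22 bytes): E2 9B B1 EC 81 82 E8 BE 9D E5 BE A6 EF A7 98 F3 A1 A4 AE E2 98 A2.

E2 9B B1 EC 81 82 E8 BE 9D E5 BE A6 EF A7 98 F3 A1 A4 AE E2 98 A2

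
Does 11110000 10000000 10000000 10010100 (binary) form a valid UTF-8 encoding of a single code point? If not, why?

invalid (overlong encoding)

Leading byte 0xF0 = 11110000 → 4-byte form.
Continuation bytes all match 10xxxxxx. Payload decodes to 0x14.
But 0x14 < 0x10000, the minimum for a 4-byte sequence — this is an overlong encoding.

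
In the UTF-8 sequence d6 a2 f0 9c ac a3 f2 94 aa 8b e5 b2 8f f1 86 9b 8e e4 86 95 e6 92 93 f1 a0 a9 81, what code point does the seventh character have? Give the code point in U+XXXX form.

Offset 0: leading byte 0xD6 = 11010110 → 2-byte char #1 = D6 A2.
Offset 2: leading byte 0xF0 = 11110000 → 4-byte char #2 = F0 9C AC A3.
Offset 6: leading byte 0xF2 = 11110010 → 4-byte char #3 = F2 94 AA 8B.
Offset 10: leading byte 0xE5 = 11100101 → 3-byte char #4 = E5 B2 8F.
Offset 13: leading byte 0xF1 = 11110001 → 4-byte char #5 = F1 86 9B 8E.
Offset 17: leading byte 0xE4 = 11100100 → 3-byte char #6 = E4 86 95.
Offset 20: leading byte 0xE6 = 11100110 → 3-byte char #7 = E6 92 93.
Leading byte 0xE6 = 11100110 matches 1110xxxx → 3-byte sequence.
Byte 1: 0xE6 = 11100110, payload 0110 (4 bits).
Byte 2: 0x92 = 10010010 (10xxxxxx ✓), payload 010010.
Byte 3: 0x93 = 10010011 (10xxxxxx ✓), payload 010011.
Concatenate: 0110010010010011 = 0x6493 (16 bits → U+6493).

U+6493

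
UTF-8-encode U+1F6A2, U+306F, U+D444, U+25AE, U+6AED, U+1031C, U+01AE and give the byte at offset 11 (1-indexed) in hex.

1-indexed offset 11 is 0-indexed offset 10.
U+1F6A2 → 4-byte form F0 9F 9A A2 at offsets 0–3.
U+306F → 3-byte form E3 81 AF at offsets 4–6.
U+D444 → 3-byte form ED 91 84 at offsets 7–9.
U+25AE → 3-byte form E2 96 AE at offsets 10–12.
Offset 10 falls in char 4's range; it's byte 1 of E2 96 AE = 0xE2.

0xE2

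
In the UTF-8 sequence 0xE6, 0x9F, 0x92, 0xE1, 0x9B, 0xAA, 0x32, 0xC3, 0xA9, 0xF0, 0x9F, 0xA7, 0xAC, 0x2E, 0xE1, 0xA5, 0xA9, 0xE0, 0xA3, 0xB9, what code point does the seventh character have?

Offset 0: leading byte 0xE6 = 11100110 → 3-byte char #1 = E6 9F 92.
Offset 3: leading byte 0xE1 = 11100001 → 3-byte char #2 = E1 9B AA.
Offset 6: leading byte 0x32 = 00110010 → 1-byte char #3 = 32.
Offset 7: leading byte 0xC3 = 11000011 → 2-byte char #4 = C3 A9.
Offset 9: leading byte 0xF0 = 11110000 → 4-byte char #5 = F0 9F A7 AC.
Offset 13: leading byte 0x2E = 00101110 → 1-byte char #6 = 2E.
Offset 14: leading byte 0xE1 = 11100001 → 3-byte char #7 = E1 A5 A9.
Leading byte 0xE1 = 11100001 matches 1110xxxx → 3-byte sequence.
Byte 1: 0xE1 = 11100001, payload 0001 (4 bits).
Byte 2: 0xA5 = 10100101 (10xxxxxx ✓), payload 100101.
Byte 3: 0xA9 = 10101001 (10xxxxxx ✓), payload 101001.
Concatenate: 0001100101101001 = 0x1969 (16 bits → U+1969).

U+1969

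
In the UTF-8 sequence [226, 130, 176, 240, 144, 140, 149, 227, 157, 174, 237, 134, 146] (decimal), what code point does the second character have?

Offset 0: leading byte 0xE2 = 11100010 → 3-byte char #1 = E2 82 B0.
Offset 3: leading byte 0xF0 = 11110000 → 4-byte char #2 = F0 90 8C 95.
Leading byte 0xF0 = 11110000 matches 11110xxx → 4-byte sequence.
Byte 1: 0xF0 = 11110000, payload 000 (3 bits).
Byte 2: 0x90 = 10010000 (10xxxxxx ✓), payload 010000.
Byte 3: 0x8C = 10001100 (10xxxxxx ✓), payload 001100.
Byte 4: 0x95 = 10010101 (10xxxxxx ✓), payload 010101.
Concatenate: 000010000001100010101 = 0x10315 (21 bits → U+10315).

U+10315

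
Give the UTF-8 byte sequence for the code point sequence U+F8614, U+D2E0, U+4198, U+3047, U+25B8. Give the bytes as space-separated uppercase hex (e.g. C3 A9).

U+F8614: 4-byte form → F3 B8 98 94.
U+D2E0: 3-byte form → ED 8B A0.
U+4198: 3-byte form → E4 86 98.
U+3047: 3-byte form → E3 81 87.
U+25B8: 3-byte form → E2 96 B8.
Concatenated (16 bytes): F3 B8 98 94 ED 8B A0 E4 86 98 E3 81 87 E2 96 B8.

F3 B8 98 94 ED 8B A0 E4 86 98 E3 81 87 E2 96 B8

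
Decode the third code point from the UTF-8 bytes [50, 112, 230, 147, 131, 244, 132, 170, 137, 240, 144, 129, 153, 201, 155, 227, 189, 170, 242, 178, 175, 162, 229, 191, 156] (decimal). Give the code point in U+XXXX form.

U+64C3

Offset 0: leading byte 0x32 = 00110010 → 1-byte char #1 = 32.
Offset 1: leading byte 0x70 = 01110000 → 1-byte char #2 = 70.
Offset 2: leading byte 0xE6 = 11100110 → 3-byte char #3 = E6 93 83.
Leading byte 0xE6 = 11100110 matches 1110xxxx → 3-byte sequence.
Byte 1: 0xE6 = 11100110, payload 0110 (4 bits).
Byte 2: 0x93 = 10010011 (10xxxxxx ✓), payload 010011.
Byte 3: 0x83 = 10000011 (10xxxxxx ✓), payload 000011.
Concatenate: 0110010011000011 = 0x64C3 (16 bits → U+64C3).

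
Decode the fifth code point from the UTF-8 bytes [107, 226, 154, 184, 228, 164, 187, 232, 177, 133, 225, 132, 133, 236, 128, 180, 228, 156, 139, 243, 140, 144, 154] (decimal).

Offset 0: leading byte 0x6B = 01101011 → 1-byte char #1 = 6B.
Offset 1: leading byte 0xE2 = 11100010 → 3-byte char #2 = E2 9A B8.
Offset 4: leading byte 0xE4 = 11100100 → 3-byte char #3 = E4 A4 BB.
Offset 7: leading byte 0xE8 = 11101000 → 3-byte char #4 = E8 B1 85.
Offset 10: leading byte 0xE1 = 11100001 → 3-byte char #5 = E1 84 85.
Leading byte 0xE1 = 11100001 matches 1110xxxx → 3-byte sequence.
Byte 1: 0xE1 = 11100001, payload 0001 (4 bits).
Byte 2: 0x84 = 10000100 (10xxxxxx ✓), payload 000100.
Byte 3: 0x85 = 10000101 (10xxxxxx ✓), payload 000101.
Concatenate: 0001000100000101 = 0x1105 (16 bits → U+1105).

U+1105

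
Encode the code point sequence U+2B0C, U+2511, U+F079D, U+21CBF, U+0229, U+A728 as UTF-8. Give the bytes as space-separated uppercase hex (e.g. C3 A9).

U+2B0C: 3-byte form → E2 AC 8C.
U+2511: 3-byte form → E2 94 91.
U+F079D: 4-byte form → F3 B0 9E 9D.
U+21CBF: 4-byte form → F0 A1 B2 BF.
U+0229: 2-byte form → C8 A9.
U+A728: 3-byte form → EA 9C A8.
Concatenated (19 bytes): E2 AC 8C E2 94 91 F3 B0 9E 9D F0 A1 B2 BF C8 A9 EA 9C A8.

E2 AC 8C E2 94 91 F3 B0 9E 9D F0 A1 B2 BF C8 A9 EA 9C A8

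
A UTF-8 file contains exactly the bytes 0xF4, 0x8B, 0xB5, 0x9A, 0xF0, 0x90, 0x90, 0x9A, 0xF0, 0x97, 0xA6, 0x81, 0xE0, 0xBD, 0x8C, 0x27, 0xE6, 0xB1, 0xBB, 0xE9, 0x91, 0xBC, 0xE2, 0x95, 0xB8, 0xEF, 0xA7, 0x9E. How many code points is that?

9

Byte at offset 0: 0xF4 = 11110100 → 4-byte char (#1). Advance 4.
Byte at offset 4: 0xF0 = 11110000 → 4-byte char (#2). Advance 4.
Byte at offset 8: 0xF0 = 11110000 → 4-byte char (#3). Advance 4.
Byte at offset 12: 0xE0 = 11100000 → 3-byte char (#4). Advance 3.
Byte at offset 15: 0x27 = 00100111 → 1-byte char (#5). Advance 1.
Byte at offset 16: 0xE6 = 11100110 → 3-byte char (#6). Advance 3.
Byte at offset 19: 0xE9 = 11101001 → 3-byte char (#7). Advance 3.
Byte at offset 22: 0xE2 = 11100010 → 3-byte char (#8). Advance 3.
Byte at offset 25: 0xEF = 11101111 → 3-byte char (#9). Advance 3.
Reached end at offset 28 after 9 code points.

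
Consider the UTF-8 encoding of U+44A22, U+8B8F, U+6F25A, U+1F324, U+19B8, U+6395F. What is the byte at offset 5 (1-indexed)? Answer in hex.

1-indexed offset 5 is 0-indexed offset 4.
U+44A22 → 4-byte form F1 84 A8 A2 at offsets 0–3.
U+8B8F → 3-byte form E8 AE 8F at offsets 4–6.
Offset 4 falls in char 2's range; it's byte 1 of E8 AE 8F = 0xE8.

0xE8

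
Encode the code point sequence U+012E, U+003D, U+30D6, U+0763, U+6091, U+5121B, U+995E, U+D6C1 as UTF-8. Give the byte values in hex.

C4 AE 3D E3 83 96 DD A3 E6 82 91 F1 91 88 9B E9 A5 9E ED 9B 81

U+012E: 2-byte form → C4 AE.
U+003D: 1-byte form → 3D.
U+30D6: 3-byte form → E3 83 96.
U+0763: 2-byte form → DD A3.
U+6091: 3-byte form → E6 82 91.
U+5121B: 4-byte form → F1 91 88 9B.
U+995E: 3-byte form → E9 A5 9E.
U+D6C1: 3-byte form → ED 9B 81.
Concatenated (21 bytes): C4 AE 3D E3 83 96 DD A3 E6 82 91 F1 91 88 9B E9 A5 9E ED 9B 81.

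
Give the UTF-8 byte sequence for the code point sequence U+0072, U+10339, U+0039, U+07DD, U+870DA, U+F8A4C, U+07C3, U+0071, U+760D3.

72 F0 90 8C B9 39 DF 9D F2 87 83 9A F3 B8 A9 8C DF 83 71 F1 B6 83 93

U+0072: 1-byte form → 72.
U+10339: 4-byte form → F0 90 8C B9.
U+0039: 1-byte form → 39.
U+07DD: 2-byte form → DF 9D.
U+870DA: 4-byte form → F2 87 83 9A.
U+F8A4C: 4-byte form → F3 B8 A9 8C.
U+07C3: 2-byte form → DF 83.
U+0071: 1-byte form → 71.
U+760D3: 4-byte form → F1 B6 83 93.
Concatenated (23 bytes): 72 F0 90 8C B9 39 DF 9D F2 87 83 9A F3 B8 A9 8C DF 83 71 F1 B6 83 93.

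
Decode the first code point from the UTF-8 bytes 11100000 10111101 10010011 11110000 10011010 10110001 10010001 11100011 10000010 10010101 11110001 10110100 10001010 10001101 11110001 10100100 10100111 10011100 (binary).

U+0F53

Offset 0: leading byte 0xE0 = 11100000 → 3-byte char #1 = E0 BD 93.
Leading byte 0xE0 = 11100000 matches 1110xxxx → 3-byte sequence.
Byte 1: 0xE0 = 11100000, payload 0000 (4 bits).
Byte 2: 0xBD = 10111101 (10xxxxxx ✓), payload 111101.
Byte 3: 0x93 = 10010011 (10xxxxxx ✓), payload 010011.
Concatenate: 0000111101010011 = 0xF53 (16 bits → U+0F53).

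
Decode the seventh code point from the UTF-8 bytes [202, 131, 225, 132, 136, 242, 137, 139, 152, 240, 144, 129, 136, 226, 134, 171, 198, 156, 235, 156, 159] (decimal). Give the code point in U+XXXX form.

U+B71F

Offset 0: leading byte 0xCA = 11001010 → 2-byte char #1 = CA 83.
Offset 2: leading byte 0xE1 = 11100001 → 3-byte char #2 = E1 84 88.
Offset 5: leading byte 0xF2 = 11110010 → 4-byte char #3 = F2 89 8B 98.
Offset 9: leading byte 0xF0 = 11110000 → 4-byte char #4 = F0 90 81 88.
Offset 13: leading byte 0xE2 = 11100010 → 3-byte char #5 = E2 86 AB.
Offset 16: leading byte 0xC6 = 11000110 → 2-byte char #6 = C6 9C.
Offset 18: leading byte 0xEB = 11101011 → 3-byte char #7 = EB 9C 9F.
Leading byte 0xEB = 11101011 matches 1110xxxx → 3-byte sequence.
Byte 1: 0xEB = 11101011, payload 1011 (4 bits).
Byte 2: 0x9C = 10011100 (10xxxxxx ✓), payload 011100.
Byte 3: 0x9F = 10011111 (10xxxxxx ✓), payload 011111.
Concatenate: 1011011100011111 = 0xB71F (16 bits → U+B71F).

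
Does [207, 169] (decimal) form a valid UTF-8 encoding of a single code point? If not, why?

Leading byte 0xCF = 11001111 → 2-byte form.
Continuation bytes 0xA9=10101001 all match 10xxxxxx.
Decoded value 0x3E9 is ≥ 0x80 (shortest form) and not a surrogate.

valid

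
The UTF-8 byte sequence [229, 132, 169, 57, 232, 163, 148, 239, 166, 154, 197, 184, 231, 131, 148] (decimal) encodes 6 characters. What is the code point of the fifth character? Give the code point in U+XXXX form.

Offset 0: leading byte 0xE5 = 11100101 → 3-byte char #1 = E5 84 A9.
Offset 3: leading byte 0x39 = 00111001 → 1-byte char #2 = 39.
Offset 4: leading byte 0xE8 = 11101000 → 3-byte char #3 = E8 A3 94.
Offset 7: leading byte 0xEF = 11101111 → 3-byte char #4 = EF A6 9A.
Offset 10: leading byte 0xC5 = 11000101 → 2-byte char #5 = C5 B8.
Leading byte 0xC5 = 11000101 matches 110xxxxx → 2-byte sequence.
Byte 1: 0xC5 = 11000101, payload 00101 (5 bits).
Byte 2: 0xB8 = 10111000 (10xxxxxx ✓), payload 111000.
Concatenate: 00101111000 = 0x178 (11 bits → U+0178).

U+0178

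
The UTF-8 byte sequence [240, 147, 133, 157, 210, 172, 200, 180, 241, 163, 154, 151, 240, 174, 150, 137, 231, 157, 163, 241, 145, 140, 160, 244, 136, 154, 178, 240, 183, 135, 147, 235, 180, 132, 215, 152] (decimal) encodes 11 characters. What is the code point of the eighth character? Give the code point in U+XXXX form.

U+1086B2

Offset 0: leading byte 0xF0 = 11110000 → 4-byte char #1 = F0 93 85 9D.
Offset 4: leading byte 0xD2 = 11010010 → 2-byte char #2 = D2 AC.
Offset 6: leading byte 0xC8 = 11001000 → 2-byte char #3 = C8 B4.
Offset 8: leading byte 0xF1 = 11110001 → 4-byte char #4 = F1 A3 9A 97.
Offset 12: leading byte 0xF0 = 11110000 → 4-byte char #5 = F0 AE 96 89.
Offset 16: leading byte 0xE7 = 11100111 → 3-byte char #6 = E7 9D A3.
Offset 19: leading byte 0xF1 = 11110001 → 4-byte char #7 = F1 91 8C A0.
Offset 23: leading byte 0xF4 = 11110100 → 4-byte char #8 = F4 88 9A B2.
Leading byte 0xF4 = 11110100 matches 11110xxx → 4-byte sequence.
Byte 1: 0xF4 = 11110100, payload 100 (3 bits).
Byte 2: 0x88 = 10001000 (10xxxxxx ✓), payload 001000.
Byte 3: 0x9A = 10011010 (10xxxxxx ✓), payload 011010.
Byte 4: 0xB2 = 10110010 (10xxxxxx ✓), payload 110010.
Concatenate: 100001000011010110010 = 0x1086B2 (21 bits → U+1086B2).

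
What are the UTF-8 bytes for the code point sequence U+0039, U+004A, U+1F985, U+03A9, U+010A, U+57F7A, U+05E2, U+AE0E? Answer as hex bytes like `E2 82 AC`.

U+0039: 1-byte form → 39.
U+004A: 1-byte form → 4A.
U+1F985: 4-byte form → F0 9F A6 85.
U+03A9: 2-byte form → CE A9.
U+010A: 2-byte form → C4 8A.
U+57F7A: 4-byte form → F1 97 BD BA.
U+05E2: 2-byte form → D7 A2.
U+AE0E: 3-byte form → EA B8 8E.
Concatenated (19 bytes): 39 4A F0 9F A6 85 CE A9 C4 8A F1 97 BD BA D7 A2 EA B8 8E.

39 4A F0 9F A6 85 CE A9 C4 8A F1 97 BD BA D7 A2 EA B8 8E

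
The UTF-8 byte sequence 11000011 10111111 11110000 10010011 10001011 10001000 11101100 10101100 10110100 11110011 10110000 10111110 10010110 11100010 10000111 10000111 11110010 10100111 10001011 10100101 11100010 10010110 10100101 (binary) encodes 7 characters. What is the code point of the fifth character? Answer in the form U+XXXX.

U+21C7

Offset 0: leading byte 0xC3 = 11000011 → 2-byte char #1 = C3 BF.
Offset 2: leading byte 0xF0 = 11110000 → 4-byte char #2 = F0 93 8B 88.
Offset 6: leading byte 0xEC = 11101100 → 3-byte char #3 = EC AC B4.
Offset 9: leading byte 0xF3 = 11110011 → 4-byte char #4 = F3 B0 BE 96.
Offset 13: leading byte 0xE2 = 11100010 → 3-byte char #5 = E2 87 87.
Leading byte 0xE2 = 11100010 matches 1110xxxx → 3-byte sequence.
Byte 1: 0xE2 = 11100010, payload 0010 (4 bits).
Byte 2: 0x87 = 10000111 (10xxxxxx ✓), payload 000111.
Byte 3: 0x87 = 10000111 (10xxxxxx ✓), payload 000111.
Concatenate: 0010000111000111 = 0x21C7 (16 bits → U+21C7).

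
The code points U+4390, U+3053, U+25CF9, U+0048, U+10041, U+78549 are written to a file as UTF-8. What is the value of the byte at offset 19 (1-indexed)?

0x89

1-indexed offset 19 is 0-indexed offset 18.
U+4390 → 3-byte form E4 8E 90 at offsets 0–2.
U+3053 → 3-byte form E3 81 93 at offsets 3–5.
U+25CF9 → 4-byte form F0 A5 B3 B9 at offsets 6–9.
U+0048 → 1-byte form 48 at offsets 10–10.
U+10041 → 4-byte form F0 90 81 81 at offsets 11–14.
U+78549 → 4-byte form F1 B8 95 89 at offsets 15–18.
Offset 18 falls in char 6's range; it's byte 4 of F1 B8 95 89 = 0x89.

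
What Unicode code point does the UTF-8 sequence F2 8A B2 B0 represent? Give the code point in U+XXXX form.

U+8ACB0

Leading byte 0xF2 = 11110010 matches 11110xxx → 4-byte sequence.
Byte 1: 0xF2 = 11110010, payload 010 (3 bits).
Byte 2: 0x8A = 10001010 (10xxxxxx ✓), payload 001010.
Byte 3: 0xB2 = 10110010 (10xxxxxx ✓), payload 110010.
Byte 4: 0xB0 = 10110000 (10xxxxxx ✓), payload 110000.
Concatenate: 010001010110010110000 = 0x8ACB0 (21 bits → U+8ACB0).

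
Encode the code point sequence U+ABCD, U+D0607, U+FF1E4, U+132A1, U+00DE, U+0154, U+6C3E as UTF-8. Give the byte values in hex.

U+ABCD: 3-byte form → EA AF 8D.
U+D0607: 4-byte form → F3 90 98 87.
U+FF1E4: 4-byte form → F3 BF 87 A4.
U+132A1: 4-byte form → F0 93 8A A1.
U+00DE: 2-byte form → C3 9E.
U+0154: 2-byte form → C5 94.
U+6C3E: 3-byte form → E6 B0 BE.
Concatenated (22 bytes): EA AF 8D F3 90 98 87 F3 BF 87 A4 F0 93 8A A1 C3 9E C5 94 E6 B0 BE.

EA AF 8D F3 90 98 87 F3 BF 87 A4 F0 93 8A A1 C3 9E C5 94 E6 B0 BE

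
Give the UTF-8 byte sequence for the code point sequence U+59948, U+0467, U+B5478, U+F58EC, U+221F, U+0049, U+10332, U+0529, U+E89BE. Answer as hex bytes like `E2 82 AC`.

U+59948: 4-byte form → F1 99 A5 88.
U+0467: 2-byte form → D1 A7.
U+B5478: 4-byte form → F2 B5 91 B8.
U+F58EC: 4-byte form → F3 B5 A3 AC.
U+221F: 3-byte form → E2 88 9F.
U+0049: 1-byte form → 49.
U+10332: 4-byte form → F0 90 8C B2.
U+0529: 2-byte form → D4 A9.
U+E89BE: 4-byte form → F3 A8 A6 BE.
Concatenated (28 bytes): F1 99 A5 88 D1 A7 F2 B5 91 B8 F3 B5 A3 AC E2 88 9F 49 F0 90 8C B2 D4 A9 F3 A8 A6 BE.

F1 99 A5 88 D1 A7 F2 B5 91 B8 F3 B5 A3 AC E2 88 9F 49 F0 90 8C B2 D4 A9 F3 A8 A6 BE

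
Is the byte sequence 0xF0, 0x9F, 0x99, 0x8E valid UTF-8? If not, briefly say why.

Leading byte 0xF0 = 11110000 → 4-byte form.
Continuation bytes 0x9F=10011111, 0x99=10011001, 0x8E=10001110 all match 10xxxxxx.
Decoded value 0x1F64E is ≥ 0x10000 (shortest form) and not a surrogate.

valid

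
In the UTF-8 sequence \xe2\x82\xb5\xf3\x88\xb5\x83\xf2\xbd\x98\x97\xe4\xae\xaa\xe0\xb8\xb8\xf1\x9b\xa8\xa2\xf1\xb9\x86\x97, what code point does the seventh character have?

Offset 0: leading byte 0xE2 = 11100010 → 3-byte char #1 = E2 82 B5.
Offset 3: leading byte 0xF3 = 11110011 → 4-byte char #2 = F3 88 B5 83.
Offset 7: leading byte 0xF2 = 11110010 → 4-byte char #3 = F2 BD 98 97.
Offset 11: leading byte 0xE4 = 11100100 → 3-byte char #4 = E4 AE AA.
Offset 14: leading byte 0xE0 = 11100000 → 3-byte char #5 = E0 B8 B8.
Offset 17: leading byte 0xF1 = 11110001 → 4-byte char #6 = F1 9B A8 A2.
Offset 21: leading byte 0xF1 = 11110001 → 4-byte char #7 = F1 B9 86 97.
Leading byte 0xF1 = 11110001 matches 11110xxx → 4-byte sequence.
Byte 1: 0xF1 = 11110001, payload 001 (3 bits).
Byte 2: 0xB9 = 10111001 (10xxxxxx ✓), payload 111001.
Byte 3: 0x86 = 10000110 (10xxxxxx ✓), payload 000110.
Byte 4: 0x97 = 10010111 (10xxxxxx ✓), payload 010111.
Concatenate: 001111001000110010111 = 0x79197 (21 bits → U+79197).

U+79197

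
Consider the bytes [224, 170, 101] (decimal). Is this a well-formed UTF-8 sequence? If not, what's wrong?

Leading byte 0xE0 = 11100000 → 3-byte form.
Byte 3 is 0x65 = 01100101, which is not 10xxxxxx — expected a continuation byte.

invalid (non-continuation byte where continuation expected)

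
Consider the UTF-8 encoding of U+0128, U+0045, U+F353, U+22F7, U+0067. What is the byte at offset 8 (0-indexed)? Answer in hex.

U+0128 → 2-byte form C4 A8 at offsets 0–1.
U+0045 → 1-byte form 45 at offsets 2–2.
U+F353 → 3-byte form EF 8D 93 at offsets 3–5.
U+22F7 → 3-byte form E2 8B B7 at offsets 6–8.
Offset 8 falls in char 4's range; it's byte 3 of E2 8B B7 = 0xB7.

0xB7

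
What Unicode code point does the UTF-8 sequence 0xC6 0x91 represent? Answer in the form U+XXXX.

Leading byte 0xC6 = 11000110 matches 110xxxxx → 2-byte sequence.
Byte 1: 0xC6 = 11000110, payload 00110 (5 bits).
Byte 2: 0x91 = 10010001 (10xxxxxx ✓), payload 010001.
Concatenate: 00110010001 = 0x191 (11 bits → U+0191).

U+0191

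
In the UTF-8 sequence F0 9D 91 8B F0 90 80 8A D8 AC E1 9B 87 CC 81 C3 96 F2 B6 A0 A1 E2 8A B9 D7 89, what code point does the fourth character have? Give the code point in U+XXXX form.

U+16C7

Offset 0: leading byte 0xF0 = 11110000 → 4-byte char #1 = F0 9D 91 8B.
Offset 4: leading byte 0xF0 = 11110000 → 4-byte char #2 = F0 90 80 8A.
Offset 8: leading byte 0xD8 = 11011000 → 2-byte char #3 = D8 AC.
Offset 10: leading byte 0xE1 = 11100001 → 3-byte char #4 = E1 9B 87.
Leading byte 0xE1 = 11100001 matches 1110xxxx → 3-byte sequence.
Byte 1: 0xE1 = 11100001, payload 0001 (4 bits).
Byte 2: 0x9B = 10011011 (10xxxxxx ✓), payload 011011.
Byte 3: 0x87 = 10000111 (10xxxxxx ✓), payload 000111.
Concatenate: 0001011011000111 = 0x16C7 (16 bits → U+16C7).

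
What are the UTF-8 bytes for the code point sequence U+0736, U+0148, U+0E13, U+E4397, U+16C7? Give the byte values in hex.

DC B6 C5 88 E0 B8 93 F3 A4 8E 97 E1 9B 87

U+0736: 2-byte form → DC B6.
U+0148: 2-byte form → C5 88.
U+0E13: 3-byte form → E0 B8 93.
U+E4397: 4-byte form → F3 A4 8E 97.
U+16C7: 3-byte form → E1 9B 87.
Concatenated (14 bytes): DC B6 C5 88 E0 B8 93 F3 A4 8E 97 E1 9B 87.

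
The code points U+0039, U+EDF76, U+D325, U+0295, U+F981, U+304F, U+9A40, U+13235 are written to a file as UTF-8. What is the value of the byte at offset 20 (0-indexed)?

U+0039 → 1-byte form 39 at offsets 0–0.
U+EDF76 → 4-byte form F3 AD BD B6 at offsets 1–4.
U+D325 → 3-byte form ED 8C A5 at offsets 5–7.
U+0295 → 2-byte form CA 95 at offsets 8–9.
U+F981 → 3-byte form EF A6 81 at offsets 10–12.
U+304F → 3-byte form E3 81 8F at offsets 13–15.
U+9A40 → 3-byte form E9 A9 80 at offsets 16–18.
U+13235 → 4-byte form F0 93 88 B5 at offsets 19–22.
Offset 20 falls in char 8's range; it's byte 2 of F0 93 88 B5 = 0x93.

0x93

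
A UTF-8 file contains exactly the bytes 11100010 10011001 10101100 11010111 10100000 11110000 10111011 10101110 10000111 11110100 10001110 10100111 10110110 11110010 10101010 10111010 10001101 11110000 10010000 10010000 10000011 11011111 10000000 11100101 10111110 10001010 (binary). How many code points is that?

8

Byte at offset 0: 0xE2 = 11100010 → 3-byte char (#1). Advance 3.
Byte at offset 3: 0xD7 = 11010111 → 2-byte char (#2). Advance 2.
Byte at offset 5: 0xF0 = 11110000 → 4-byte char (#3). Advance 4.
Byte at offset 9: 0xF4 = 11110100 → 4-byte char (#4). Advance 4.
Byte at offset 13: 0xF2 = 11110010 → 4-byte char (#5). Advance 4.
Byte at offset 17: 0xF0 = 11110000 → 4-byte char (#6). Advance 4.
Byte at offset 21: 0xDF = 11011111 → 2-byte char (#7). Advance 2.
Byte at offset 23: 0xE5 = 11100101 → 3-byte char (#8). Advance 3.
Reached end at offset 26 after 8 code points.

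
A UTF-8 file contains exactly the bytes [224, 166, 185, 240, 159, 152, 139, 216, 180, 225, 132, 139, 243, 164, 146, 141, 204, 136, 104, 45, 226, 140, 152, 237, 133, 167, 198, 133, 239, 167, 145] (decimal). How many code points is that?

12

Byte at offset 0: 0xE0 = 11100000 → 3-byte char (#1). Advance 3.
Byte at offset 3: 0xF0 = 11110000 → 4-byte char (#2). Advance 4.
Byte at offset 7: 0xD8 = 11011000 → 2-byte char (#3). Advance 2.
Byte at offset 9: 0xE1 = 11100001 → 3-byte char (#4). Advance 3.
Byte at offset 12: 0xF3 = 11110011 → 4-byte char (#5). Advance 4.
Byte at offset 16: 0xCC = 11001100 → 2-byte char (#6). Advance 2.
Byte at offset 18: 0x68 = 01101000 → 1-byte char (#7). Advance 1.
Byte at offset 19: 0x2D = 00101101 → 1-byte char (#8). Advance 1.
Byte at offset 20: 0xE2 = 11100010 → 3-byte char (#9). Advance 3.
Byte at offset 23: 0xED = 11101101 → 3-byte char (#10). Advance 3.
Byte at offset 26: 0xC6 = 11000110 → 2-byte char (#11). Advance 2.
Byte at offset 28: 0xEF = 11101111 → 3-byte char (#12). Advance 3.
Reached end at offset 31 after 12 code points.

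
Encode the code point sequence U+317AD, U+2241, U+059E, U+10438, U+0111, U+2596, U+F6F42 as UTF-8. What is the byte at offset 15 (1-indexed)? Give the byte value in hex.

0x91

1-indexed offset 15 is 0-indexed offset 14.
U+317AD → 4-byte form F0 B1 9E AD at offsets 0–3.
U+2241 → 3-byte form E2 89 81 at offsets 4–6.
U+059E → 2-byte form D6 9E at offsets 7–8.
U+10438 → 4-byte form F0 90 90 B8 at offsets 9–12.
U+0111 → 2-byte form C4 91 at offsets 13–14.
Offset 14 falls in char 5's range; it's byte 2 of C4 91 = 0x91.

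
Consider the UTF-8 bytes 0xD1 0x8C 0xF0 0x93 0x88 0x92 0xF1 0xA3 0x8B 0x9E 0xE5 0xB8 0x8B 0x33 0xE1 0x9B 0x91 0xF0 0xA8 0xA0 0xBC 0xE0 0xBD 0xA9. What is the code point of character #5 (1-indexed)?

U+0033

Offset 0: leading byte 0xD1 = 11010001 → 2-byte char #1 = D1 8C.
Offset 2: leading byte 0xF0 = 11110000 → 4-byte char #2 = F0 93 88 92.
Offset 6: leading byte 0xF1 = 11110001 → 4-byte char #3 = F1 A3 8B 9E.
Offset 10: leading byte 0xE5 = 11100101 → 3-byte char #4 = E5 B8 8B.
Offset 13: leading byte 0x33 = 00110011 → 1-byte char #5 = 33.
Leading byte 0x33 = 00110011 matches 0xxxxxxx → 1-byte sequence.
Byte 1: 0x33 = 00110011, payload 0110011 (7 bits).
Concatenate: 0110011 = 0x33 (7 bits → U+0033).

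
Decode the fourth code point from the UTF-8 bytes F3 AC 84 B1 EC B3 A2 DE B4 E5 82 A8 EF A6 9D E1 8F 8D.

U+50A8

Offset 0: leading byte 0xF3 = 11110011 → 4-byte char #1 = F3 AC 84 B1.
Offset 4: leading byte 0xEC = 11101100 → 3-byte char #2 = EC B3 A2.
Offset 7: leading byte 0xDE = 11011110 → 2-byte char #3 = DE B4.
Offset 9: leading byte 0xE5 = 11100101 → 3-byte char #4 = E5 82 A8.
Leading byte 0xE5 = 11100101 matches 1110xxxx → 3-byte sequence.
Byte 1: 0xE5 = 11100101, payload 0101 (4 bits).
Byte 2: 0x82 = 10000010 (10xxxxxx ✓), payload 000010.
Byte 3: 0xA8 = 10101000 (10xxxxxx ✓), payload 101000.
Concatenate: 0101000010101000 = 0x50A8 (16 bits → U+50A8).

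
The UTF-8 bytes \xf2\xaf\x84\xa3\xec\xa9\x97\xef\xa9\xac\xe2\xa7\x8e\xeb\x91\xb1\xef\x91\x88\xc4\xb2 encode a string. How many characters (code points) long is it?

7

Byte at offset 0: 0xF2 = 11110010 → 4-byte char (#1). Advance 4.
Byte at offset 4: 0xEC = 11101100 → 3-byte char (#2). Advance 3.
Byte at offset 7: 0xEF = 11101111 → 3-byte char (#3). Advance 3.
Byte at offset 10: 0xE2 = 11100010 → 3-byte char (#4). Advance 3.
Byte at offset 13: 0xEB = 11101011 → 3-byte char (#5). Advance 3.
Byte at offset 16: 0xEF = 11101111 → 3-byte char (#6). Advance 3.
Byte at offset 19: 0xC4 = 11000100 → 2-byte char (#7). Advance 2.
Reached end at offset 21 after 7 code points.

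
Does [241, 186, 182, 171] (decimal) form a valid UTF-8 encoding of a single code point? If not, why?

valid

Leading byte 0xF1 = 11110001 → 4-byte form.
Continuation bytes 0xBA=10111010, 0xB6=10110110, 0xAB=10101011 all match 10xxxxxx.
Decoded value 0x7ADAB is ≥ 0x10000 (shortest form) and not a surrogate.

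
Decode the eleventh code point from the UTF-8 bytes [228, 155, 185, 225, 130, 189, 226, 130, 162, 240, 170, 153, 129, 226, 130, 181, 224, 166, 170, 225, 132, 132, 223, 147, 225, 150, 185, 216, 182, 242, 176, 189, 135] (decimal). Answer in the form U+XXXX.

U+B0F47

Offset 0: leading byte 0xE4 = 11100100 → 3-byte char #1 = E4 9B B9.
Offset 3: leading byte 0xE1 = 11100001 → 3-byte char #2 = E1 82 BD.
Offset 6: leading byte 0xE2 = 11100010 → 3-byte char #3 = E2 82 A2.
Offset 9: leading byte 0xF0 = 11110000 → 4-byte char #4 = F0 AA 99 81.
Offset 13: leading byte 0xE2 = 11100010 → 3-byte char #5 = E2 82 B5.
Offset 16: leading byte 0xE0 = 11100000 → 3-byte char #6 = E0 A6 AA.
Offset 19: leading byte 0xE1 = 11100001 → 3-byte char #7 = E1 84 84.
Offset 22: leading byte 0xDF = 11011111 → 2-byte char #8 = DF 93.
Offset 24: leading byte 0xE1 = 11100001 → 3-byte char #9 = E1 96 B9.
Offset 27: leading byte 0xD8 = 11011000 → 2-byte char #10 = D8 B6.
Offset 29: leading byte 0xF2 = 11110010 → 4-byte char #11 = F2 B0 BD 87.
Leading byte 0xF2 = 11110010 matches 11110xxx → 4-byte sequence.
Byte 1: 0xF2 = 11110010, payload 010 (3 bits).
Byte 2: 0xB0 = 10110000 (10xxxxxx ✓), payload 110000.
Byte 3: 0xBD = 10111101 (10xxxxxx ✓), payload 111101.
Byte 4: 0x87 = 10000111 (10xxxxxx ✓), payload 000111.
Concatenate: 010110000111101000111 = 0xB0F47 (21 bits → U+B0F47).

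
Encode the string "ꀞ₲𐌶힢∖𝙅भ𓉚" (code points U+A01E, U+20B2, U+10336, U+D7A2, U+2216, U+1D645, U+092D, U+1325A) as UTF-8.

U+A01E: 3-byte form → EA 80 9E.
U+20B2: 3-byte form → E2 82 B2.
U+10336: 4-byte form → F0 90 8C B6.
U+D7A2: 3-byte form → ED 9E A2.
U+2216: 3-byte form → E2 88 96.
U+1D645: 4-byte form → F0 9D 99 85.
U+092D: 3-byte form → E0 A4 AD.
U+1325A: 4-byte form → F0 93 89 9A.
Concatenated (27 bytes): EA 80 9E E2 82 B2 F0 90 8C B6 ED 9E A2 E2 88 96 F0 9D 99 85 E0 A4 AD F0 93 89 9A.

EA 80 9E E2 82 B2 F0 90 8C B6 ED 9E A2 E2 88 96 F0 9D 99 85 E0 A4 AD F0 93 89 9A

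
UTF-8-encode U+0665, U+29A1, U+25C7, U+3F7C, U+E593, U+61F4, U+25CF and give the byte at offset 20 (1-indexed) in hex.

1-indexed offset 20 is 0-indexed offset 19.
U+0665 → 2-byte form D9 A5 at offsets 0–1.
U+29A1 → 3-byte form E2 A6 A1 at offsets 2–4.
U+25C7 → 3-byte form E2 97 87 at offsets 5–7.
U+3F7C → 3-byte form E3 BD BC at offsets 8–10.
U+E593 → 3-byte form EE 96 93 at offsets 11–13.
U+61F4 → 3-byte form E6 87 B4 at offsets 14–16.
U+25CF → 3-byte form E2 97 8F at offsets 17–19.
Offset 19 falls in char 7's range; it's byte 3 of E2 97 8F = 0x8F.

0x8F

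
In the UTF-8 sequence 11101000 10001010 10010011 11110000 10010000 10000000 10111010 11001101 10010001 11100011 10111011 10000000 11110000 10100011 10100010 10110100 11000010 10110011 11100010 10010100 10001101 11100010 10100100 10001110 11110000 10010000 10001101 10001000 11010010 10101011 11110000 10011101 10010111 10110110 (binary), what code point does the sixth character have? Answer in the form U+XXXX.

U+00B3

Offset 0: leading byte 0xE8 = 11101000 → 3-byte char #1 = E8 8A 93.
Offset 3: leading byte 0xF0 = 11110000 → 4-byte char #2 = F0 90 80 BA.
Offset 7: leading byte 0xCD = 11001101 → 2-byte char #3 = CD 91.
Offset 9: leading byte 0xE3 = 11100011 → 3-byte char #4 = E3 BB 80.
Offset 12: leading byte 0xF0 = 11110000 → 4-byte char #5 = F0 A3 A2 B4.
Offset 16: leading byte 0xC2 = 11000010 → 2-byte char #6 = C2 B3.
Leading byte 0xC2 = 11000010 matches 110xxxxx → 2-byte sequence.
Byte 1: 0xC2 = 11000010, payload 00010 (5 bits).
Byte 2: 0xB3 = 10110011 (10xxxxxx ✓), payload 110011.
Concatenate: 00010110011 = 0xB3 (11 bits → U+00B3).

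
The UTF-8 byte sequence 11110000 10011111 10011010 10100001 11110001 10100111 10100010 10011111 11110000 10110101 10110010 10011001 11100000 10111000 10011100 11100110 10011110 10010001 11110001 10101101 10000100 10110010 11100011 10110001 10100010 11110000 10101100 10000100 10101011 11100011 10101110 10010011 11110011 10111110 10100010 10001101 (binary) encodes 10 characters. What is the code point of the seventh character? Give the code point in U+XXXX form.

Offset 0: leading byte 0xF0 = 11110000 → 4-byte char #1 = F0 9F 9A A1.
Offset 4: leading byte 0xF1 = 11110001 → 4-byte char #2 = F1 A7 A2 9F.
Offset 8: leading byte 0xF0 = 11110000 → 4-byte char #3 = F0 B5 B2 99.
Offset 12: leading byte 0xE0 = 11100000 → 3-byte char #4 = E0 B8 9C.
Offset 15: leading byte 0xE6 = 11100110 → 3-byte char #5 = E6 9E 91.
Offset 18: leading byte 0xF1 = 11110001 → 4-byte char #6 = F1 AD 84 B2.
Offset 22: leading byte 0xE3 = 11100011 → 3-byte char #7 = E3 B1 A2.
Leading byte 0xE3 = 11100011 matches 1110xxxx → 3-byte sequence.
Byte 1: 0xE3 = 11100011, payload 0011 (4 bits).
Byte 2: 0xB1 = 10110001 (10xxxxxx ✓), payload 110001.
Byte 3: 0xA2 = 10100010 (10xxxxxx ✓), payload 100010.
Concatenate: 0011110001100010 = 0x3C62 (16 bits → U+3C62).

U+3C62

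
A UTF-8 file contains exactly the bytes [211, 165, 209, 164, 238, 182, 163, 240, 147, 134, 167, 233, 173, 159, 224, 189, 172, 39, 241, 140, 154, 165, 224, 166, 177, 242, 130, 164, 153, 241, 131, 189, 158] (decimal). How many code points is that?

11

Byte at offset 0: 0xD3 = 11010011 → 2-byte char (#1). Advance 2.
Byte at offset 2: 0xD1 = 11010001 → 2-byte char (#2). Advance 2.
Byte at offset 4: 0xEE = 11101110 → 3-byte char (#3). Advance 3.
Byte at offset 7: 0xF0 = 11110000 → 4-byte char (#4). Advance 4.
Byte at offset 11: 0xE9 = 11101001 → 3-byte char (#5). Advance 3.
Byte at offset 14: 0xE0 = 11100000 → 3-byte char (#6). Advance 3.
Byte at offset 17: 0x27 = 00100111 → 1-byte char (#7). Advance 1.
Byte at offset 18: 0xF1 = 11110001 → 4-byte char (#8). Advance 4.
Byte at offset 22: 0xE0 = 11100000 → 3-byte char (#9). Advance 3.
Byte at offset 25: 0xF2 = 11110010 → 4-byte char (#10). Advance 4.
Byte at offset 29: 0xF1 = 11110001 → 4-byte char (#11). Advance 4.
Reached end at offset 33 after 11 code points.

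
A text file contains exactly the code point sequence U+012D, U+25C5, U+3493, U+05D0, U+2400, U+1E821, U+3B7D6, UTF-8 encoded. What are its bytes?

U+012D: 2-byte form → C4 AD.
U+25C5: 3-byte form → E2 97 85.
U+3493: 3-byte form → E3 92 93.
U+05D0: 2-byte form → D7 90.
U+2400: 3-byte form → E2 90 80.
U+1E821: 4-byte form → F0 9E A0 A1.
U+3B7D6: 4-byte form → F0 BB 9F 96.
Concatenated (21 bytes): C4 AD E2 97 85 E3 92 93 D7 90 E2 90 80 F0 9E A0 A1 F0 BB 9F 96.

C4 AD E2 97 85 E3 92 93 D7 90 E2 90 80 F0 9E A0 A1 F0 BB 9F 96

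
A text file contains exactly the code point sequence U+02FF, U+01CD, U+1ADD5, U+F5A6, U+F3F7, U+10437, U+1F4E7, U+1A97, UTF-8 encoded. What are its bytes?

CB BF C7 8D F0 9A B7 95 EF 96 A6 EF 8F B7 F0 90 90 B7 F0 9F 93 A7 E1 AA 97

U+02FF: 2-byte form → CB BF.
U+01CD: 2-byte form → C7 8D.
U+1ADD5: 4-byte form → F0 9A B7 95.
U+F5A6: 3-byte form → EF 96 A6.
U+F3F7: 3-byte form → EF 8F B7.
U+10437: 4-byte form → F0 90 90 B7.
U+1F4E7: 4-byte form → F0 9F 93 A7.
U+1A97: 3-byte form → E1 AA 97.
Concatenated (25 bytes): CB BF C7 8D F0 9A B7 95 EF 96 A6 EF 8F B7 F0 90 90 B7 F0 9F 93 A7 E1 AA 97.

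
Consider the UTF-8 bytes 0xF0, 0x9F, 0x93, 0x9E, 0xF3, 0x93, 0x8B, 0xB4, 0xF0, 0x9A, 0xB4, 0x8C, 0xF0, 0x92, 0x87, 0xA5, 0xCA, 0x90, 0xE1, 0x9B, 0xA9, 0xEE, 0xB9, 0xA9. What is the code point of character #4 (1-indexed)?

U+121E5

Offset 0: leading byte 0xF0 = 11110000 → 4-byte char #1 = F0 9F 93 9E.
Offset 4: leading byte 0xF3 = 11110011 → 4-byte char #2 = F3 93 8B B4.
Offset 8: leading byte 0xF0 = 11110000 → 4-byte char #3 = F0 9A B4 8C.
Offset 12: leading byte 0xF0 = 11110000 → 4-byte char #4 = F0 92 87 A5.
Leading byte 0xF0 = 11110000 matches 11110xxx → 4-byte sequence.
Byte 1: 0xF0 = 11110000, payload 000 (3 bits).
Byte 2: 0x92 = 10010010 (10xxxxxx ✓), payload 010010.
Byte 3: 0x87 = 10000111 (10xxxxxx ✓), payload 000111.
Byte 4: 0xA5 = 10100101 (10xxxxxx ✓), payload 100101.
Concatenate: 000010010000111100101 = 0x121E5 (21 bits → U+121E5).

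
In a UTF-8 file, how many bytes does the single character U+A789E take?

4

U+A789E = 0xA789E. UTF-8 uses 1 byte below 0x80, 2 below 0x800, 3 below 0x10000, 4 up to 0x10FFFF. 0xA789E is in U+10000–U+10FFFF → 4 bytes.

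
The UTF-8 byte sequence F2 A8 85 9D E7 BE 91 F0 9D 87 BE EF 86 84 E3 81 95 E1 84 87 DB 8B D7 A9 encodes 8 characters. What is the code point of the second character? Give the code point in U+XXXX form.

U+7F91

Offset 0: leading byte 0xF2 = 11110010 → 4-byte char #1 = F2 A8 85 9D.
Offset 4: leading byte 0xE7 = 11100111 → 3-byte char #2 = E7 BE 91.
Leading byte 0xE7 = 11100111 matches 1110xxxx → 3-byte sequence.
Byte 1: 0xE7 = 11100111, payload 0111 (4 bits).
Byte 2: 0xBE = 10111110 (10xxxxxx ✓), payload 111110.
Byte 3: 0x91 = 10010001 (10xxxxxx ✓), payload 010001.
Concatenate: 0111111110010001 = 0x7F91 (16 bits → U+7F91).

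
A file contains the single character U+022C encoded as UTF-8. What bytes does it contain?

U+022C = 0x22C = 556 decimal. In range U+0080–U+07FF → 2-byte form: 110xxxxx 10xxxxxx.
Binary (11 bits): 01000101100.
Split 5+6: 01000 | 101100.
Byte 1: 11001000 = 0xC8.
Byte 2: 10101100 = 0xAC.

C8 AC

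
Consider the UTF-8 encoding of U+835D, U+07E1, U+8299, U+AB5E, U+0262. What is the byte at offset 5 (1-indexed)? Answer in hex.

1-indexed offset 5 is 0-indexed offset 4.
U+835D → 3-byte form E8 8D 9D at offsets 0–2.
U+07E1 → 2-byte form DF A1 at offsets 3–4.
Offset 4 falls in char 2's range; it's byte 2 of DF A1 = 0xA1.

0xA1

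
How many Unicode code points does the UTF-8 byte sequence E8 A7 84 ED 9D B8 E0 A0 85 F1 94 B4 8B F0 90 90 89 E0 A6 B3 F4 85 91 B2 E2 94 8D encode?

8

Byte at offset 0: 0xE8 = 11101000 → 3-byte char (#1). Advance 3.
Byte at offset 3: 0xED = 11101101 → 3-byte char (#2). Advance 3.
Byte at offset 6: 0xE0 = 11100000 → 3-byte char (#3). Advance 3.
Byte at offset 9: 0xF1 = 11110001 → 4-byte char (#4). Advance 4.
Byte at offset 13: 0xF0 = 11110000 → 4-byte char (#5). Advance 4.
Byte at offset 17: 0xE0 = 11100000 → 3-byte char (#6). Advance 3.
Byte at offset 20: 0xF4 = 11110100 → 4-byte char (#7). Advance 4.
Byte at offset 24: 0xE2 = 11100010 → 3-byte char (#8). Advance 3.
Reached end at offset 27 after 8 code points.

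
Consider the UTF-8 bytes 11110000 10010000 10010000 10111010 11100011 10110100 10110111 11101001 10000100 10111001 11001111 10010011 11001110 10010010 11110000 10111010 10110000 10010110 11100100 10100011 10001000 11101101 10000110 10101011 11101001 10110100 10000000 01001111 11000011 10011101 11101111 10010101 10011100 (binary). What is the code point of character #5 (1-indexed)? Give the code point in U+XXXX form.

Offset 0: leading byte 0xF0 = 11110000 → 4-byte char #1 = F0 90 90 BA.
Offset 4: leading byte 0xE3 = 11100011 → 3-byte char #2 = E3 B4 B7.
Offset 7: leading byte 0xE9 = 11101001 → 3-byte char #3 = E9 84 B9.
Offset 10: leading byte 0xCF = 11001111 → 2-byte char #4 = CF 93.
Offset 12: leading byte 0xCE = 11001110 → 2-byte char #5 = CE 92.
Leading byte 0xCE = 11001110 matches 110xxxxx → 2-byte sequence.
Byte 1: 0xCE = 11001110, payload 01110 (5 bits).
Byte 2: 0x92 = 10010010 (10xxxxxx ✓), payload 010010.
Concatenate: 01110010010 = 0x392 (11 bits → U+0392).

U+0392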